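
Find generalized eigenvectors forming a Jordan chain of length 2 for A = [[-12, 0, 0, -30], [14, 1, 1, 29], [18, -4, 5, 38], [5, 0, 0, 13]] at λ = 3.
v_1 = [[0, 0, 1, 0]]^T, v_2 = [[0, 1, 2, 0]]^T

We seek v_1 ∈ ker((A - 3I)^2) \ ker(A - 3I), then set v_{i+1} = (A - 3I) v_i.

One such chain is v_1 = [[0, 0, 1, 0]]^T, v_2 = [[0, 1, 2, 0]]^T. Check: (A - 3I) v_2 = [[0, 0, 0, 0]]^T = 0.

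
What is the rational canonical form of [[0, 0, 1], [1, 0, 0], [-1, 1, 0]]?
The invariant factors of A (the non-unit diagonal entries of the Smith normal form of xI - A over ℚ[x]) are x^3 + x - 1, each dividing the next. The characteristic polynomial is their product, x^3 + x - 1.

The rational canonical form is the block-diagonal matrix of companion matrices C(f_i):
R = [[0, 0, 1], [1, 0, -1], [0, 1, 0]].

Note the characteristic polynomial does not split into linear factors over ℚ, so A has no Jordan form over ℚ; the rational canonical form exists over any field.

R = [[0, 0, 1], [1, 0, -1], [0, 1, 0]]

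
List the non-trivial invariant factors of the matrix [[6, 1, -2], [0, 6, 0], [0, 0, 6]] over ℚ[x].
x - 6, (x - 6)^2

The Jordan structure of A has elementary divisors (x - 6)^2, (x - 6). Arranging the block sizes at each eigenvalue in decreasing order and taking row products gives the invariant factors.

Invariant factors (smallest first, each dividing the next): x - 6, (x - 6)^2.

Check: the last factor (x - 6)^2 is the minimal polynomial, and the product (x - 6)^3 is the characteristic polynomial.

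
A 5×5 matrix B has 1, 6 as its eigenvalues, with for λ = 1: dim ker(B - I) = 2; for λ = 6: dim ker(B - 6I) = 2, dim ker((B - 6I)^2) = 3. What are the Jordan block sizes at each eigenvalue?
Jordan blocks: (1, 1), (1, 1), (6, 2), (6, 1)

λ = 1: successive nullity increments [2] count blocks of size ≥ k; block sizes are [1, 1].
λ = 6: successive nullity increments [2, 1] count blocks of size ≥ k; block sizes are [2, 1].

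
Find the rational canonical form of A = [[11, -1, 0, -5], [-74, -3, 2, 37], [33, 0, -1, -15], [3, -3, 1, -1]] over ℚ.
The invariant factors of A (the non-unit diagonal entries of the Smith normal form of xI - A over ℚ[x]) are (x^2 - 3x + 5)^2, each dividing the next. The characteristic polynomial is their product, (x^2 - 3x + 5)^2.

The rational canonical form is the block-diagonal matrix of companion matrices C(f_i):
R = [[0, 0, 0, -25], [1, 0, 0, 30], [0, 1, 0, -19], [0, 0, 1, 6]].

Note the characteristic polynomial does not split into linear factors over ℚ, so A has no Jordan form over ℚ; the rational canonical form exists over any field.

R = [[0, 0, 0, -25], [1, 0, 0, 30], [0, 1, 0, -19], [0, 0, 1, 6]]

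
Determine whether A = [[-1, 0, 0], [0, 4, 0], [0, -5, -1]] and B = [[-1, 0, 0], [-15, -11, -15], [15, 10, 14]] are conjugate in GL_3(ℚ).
Two matrices over a field are similar if and only if they have the same invariant factors.

Both A and B have characteristic polynomial (x - 4)(x + 1)^2 and minimal polynomial (x - 4)(x + 1). Computing further, both have invariant factors x + 1, (x - 4)(x + 1). Hence A and B are similar.

Yes.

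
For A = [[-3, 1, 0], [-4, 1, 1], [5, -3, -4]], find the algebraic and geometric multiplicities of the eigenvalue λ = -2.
algebraic multiplicity 3, geometric multiplicity 1

The characteristic polynomial is (x + 2)^3, so the factor x + 2 appears with exponent 3: the algebraic multiplicity is 3.

rank(A + 2I) = 2, so the eigenspace has dimension 3 - 2 = 1: the geometric multiplicity is 1.

Since 1 < 3, A is not diagonalizable.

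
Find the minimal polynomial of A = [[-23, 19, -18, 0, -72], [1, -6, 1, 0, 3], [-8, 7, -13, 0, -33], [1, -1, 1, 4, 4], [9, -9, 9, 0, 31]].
The characteristic polynomial factors as (x - 4)^2(x + 5)^3. The minimal polynomial is ∏(x - λ)^{k_λ} where k_λ is the size of the largest Jordan block at λ.

For λ = -5: rank(A + 5I) = 4, and the largest Jordan block has size 3 (the smallest k with rank((A + 5I)^k) = rank((A + 5I)^(k+1))).
For λ = 4: rank(A - 4I) = 4, and the largest Jordan block has size 2 (the smallest k with rank((A - 4I)^k) = rank((A - 4I)^(k+1))).

So m_A(x) = (x - 4)^2(x + 5)^3.

m_A(x) = (x - 4)^2(x + 5)^3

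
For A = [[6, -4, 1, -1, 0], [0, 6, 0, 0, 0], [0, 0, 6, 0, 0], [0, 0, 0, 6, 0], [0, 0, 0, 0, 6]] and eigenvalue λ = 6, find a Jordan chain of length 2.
v_1 = [[2, 0, 2, 1, -1]]^T, v_2 = [[1, 0, 0, 0, 0]]^T

We seek v_1 ∈ ker((A - 6I)^2) \ ker(A - 6I), then set v_{i+1} = (A - 6I) v_i.

One such chain is v_1 = [[2, 0, 2, 1, -1]]^T, v_2 = [[1, 0, 0, 0, 0]]^T. Check: (A - 6I) v_2 = [[0, 0, 0, 0, 0]]^T = 0.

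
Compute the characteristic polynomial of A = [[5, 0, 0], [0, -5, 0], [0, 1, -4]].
xI - A = [[x - 5, 0, 0], [0, x + 5, 0], [0, -1, x + 4]].

Expanding det(xI - A) along the first row:
det(xI - A) = + (x - 5)·det([[x + 5, 0], [-1, x + 4]]) - (0)·det([[0, 0], [0, x + 4]]) + (0)·det([[0, x + 5], [0, -1]]).

Evaluating gives χ_A(x) = x^3 + 4x^2 - 25x - 100 = (x - 5)(x + 4)(x + 5).

χ_A(x) = (x - 5)(x + 4)(x + 5)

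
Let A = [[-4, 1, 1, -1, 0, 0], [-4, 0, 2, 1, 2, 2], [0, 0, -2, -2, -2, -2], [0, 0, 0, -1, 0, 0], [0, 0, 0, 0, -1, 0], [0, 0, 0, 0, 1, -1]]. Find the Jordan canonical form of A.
The characteristic polynomial is det(xI - A) = (x + 1)^3(x + 2)^3, so the eigenvalues are -2 (algebraic multiplicity 3), -1 (algebraic multiplicity 3).

For λ = -2: rank(A + 2I) = 4, rank((A + 2I)^2) = 3. The eigenspace has dimension 6 - 4 = 2, so there are 2 Jordan blocks; the rank sequence gives block sizes [2, 1].

For λ = -1: rank(A + I) = 4, rank((A + I)^2) = 3. The eigenspace has dimension 6 - 4 = 2, so there are 2 Jordan blocks; the rank sequence gives block sizes [2, 1].

Assembling the blocks gives the Jordan form J above.

J = [[-2, 1, 0, 0, 0, 0], [0, -2, 0, 0, 0, 0], [0, 0, -2, 0, 0, 0], [0, 0, 0, -1, 1, 0], [0, 0, 0, 0, -1, 0], [0, 0, 0, 0, 0, -1]]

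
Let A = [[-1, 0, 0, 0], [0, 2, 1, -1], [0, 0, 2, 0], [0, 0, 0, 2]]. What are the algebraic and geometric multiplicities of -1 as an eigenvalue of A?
The characteristic polynomial is (x - 2)^3(x + 1), so the factor x + 1 appears with exponent 1: the algebraic multiplicity is 1.

rank(A + I) = 3, so the eigenspace has dimension 4 - 3 = 1: the geometric multiplicity is 1.

algebraic multiplicity 1, geometric multiplicity 1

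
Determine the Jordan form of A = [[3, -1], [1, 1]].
The characteristic polynomial is det(xI - A) = (x - 2)^2, so the eigenvalues are 2 (algebraic multiplicity 2).

For λ = 2: rank(A - 2I) = 1, rank((A - 2I)^2) = 0. The eigenspace has dimension 2 - 1 = 1, so there is 1 Jordan block; the rank sequence gives block sizes [2].

Assembling the blocks gives the Jordan form J above.

J = [[2, 1], [0, 2]]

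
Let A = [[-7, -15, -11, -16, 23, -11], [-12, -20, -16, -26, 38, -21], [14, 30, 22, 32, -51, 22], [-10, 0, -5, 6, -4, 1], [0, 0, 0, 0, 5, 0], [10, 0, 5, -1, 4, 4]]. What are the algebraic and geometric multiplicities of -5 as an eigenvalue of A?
algebraic multiplicity 1, geometric multiplicity 1

The characteristic polynomial is x^2(x - 5)^3(x + 5), so the factor x + 5 appears with exponent 1: the algebraic multiplicity is 1.

rank(A + 5I) = 5, so the eigenspace has dimension 6 - 5 = 1: the geometric multiplicity is 1.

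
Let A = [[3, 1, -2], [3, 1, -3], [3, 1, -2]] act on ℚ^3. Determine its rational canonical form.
R = [[0, 0, 0], [1, 0, -1], [0, 1, 2]]

The invariant factors of A (the non-unit diagonal entries of the Smith normal form of xI - A over ℚ[x]) are x(x - 1)^2, each dividing the next. The characteristic polynomial is their product, x(x - 1)^2.

The rational canonical form is the block-diagonal matrix of companion matrices C(f_i):
R = [[0, 0, 0], [1, 0, -1], [0, 1, 2]].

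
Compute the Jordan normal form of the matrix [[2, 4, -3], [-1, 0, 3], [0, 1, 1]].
The characteristic polynomial is det(xI - A) = (x - 1)^3, so the eigenvalues are 1 (algebraic multiplicity 3).

For λ = 1: rank(A - I) = 2, rank((A - I)^2) = 1, rank((A - I)^3) = 0. The eigenspace has dimension 3 - 2 = 1, so there is 1 Jordan block; the rank sequence gives block sizes [3].

Assembling the blocks gives the Jordan form J above.

J = [[1, 1, 0], [0, 1, 1], [0, 0, 1]]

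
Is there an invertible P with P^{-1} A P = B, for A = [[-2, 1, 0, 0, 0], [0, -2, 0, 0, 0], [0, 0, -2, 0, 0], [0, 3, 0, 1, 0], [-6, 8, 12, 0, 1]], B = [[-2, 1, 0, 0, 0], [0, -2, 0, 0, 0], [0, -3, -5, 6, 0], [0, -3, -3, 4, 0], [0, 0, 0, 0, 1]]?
Two matrices over a field are similar if and only if they have the same invariant factors.

Both A and B have characteristic polynomial (x - 1)^2(x + 2)^3 and minimal polynomial (x - 1)(x + 2)^2. Computing further, both have invariant factors (x - 1)(x + 2), (x - 1)(x + 2)^2. Hence A and B are similar.

Yes.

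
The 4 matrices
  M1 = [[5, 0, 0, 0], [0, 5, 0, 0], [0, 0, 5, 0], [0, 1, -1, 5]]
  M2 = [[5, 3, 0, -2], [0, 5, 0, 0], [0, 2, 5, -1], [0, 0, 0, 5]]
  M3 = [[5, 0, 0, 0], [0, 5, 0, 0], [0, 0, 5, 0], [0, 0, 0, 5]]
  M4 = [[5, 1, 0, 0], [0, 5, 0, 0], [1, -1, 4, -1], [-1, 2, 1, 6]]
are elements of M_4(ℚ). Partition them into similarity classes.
Characteristic polynomials: χ_{M1} = (x - 5)^4, χ_{M2} = (x - 5)^4, χ_{M3} = (x - 5)^4, χ_{M4} = (x - 5)^4.

{M1}: invariant factors x - 5, x - 5, (x - 5)^2.

{M2, M4}: invariant factors (x - 5)^2, (x - 5)^2.

{M3}: invariant factors x - 5, x - 5, x - 5, x - 5.

Matrices are similar if and only if their invariant-factor lists agree; the partition into similarity classes is {M1}, {M2, M4}, {M3}.

3 classes: {M1}, {M2, M4}, {M3}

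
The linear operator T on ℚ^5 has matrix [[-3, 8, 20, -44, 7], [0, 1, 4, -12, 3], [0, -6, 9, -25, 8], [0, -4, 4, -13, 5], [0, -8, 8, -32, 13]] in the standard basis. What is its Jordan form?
J = [[-3, 0, 0, 0, 0], [0, 1, 0, 0, 0], [0, 0, 3, 1, 0], [0, 0, 0, 3, 1], [0, 0, 0, 0, 3]]

The characteristic polynomial is det(xI - A) = (x - 3)^3(x - 1)(x + 3), so the eigenvalues are -3 (algebraic multiplicity 1), 1 (algebraic multiplicity 1), 3 (algebraic multiplicity 3).

For λ = -3: algebraic multiplicity 1 gives one 1×1 block.

For λ = 1: algebraic multiplicity 1 gives one 1×1 block.

For λ = 3: rank(A - 3I) = 4, rank((A - 3I)^2) = 3, rank((A - 3I)^3) = 2. The eigenspace has dimension 5 - 4 = 1, so there is 1 Jordan block; the rank sequence gives block sizes [3].

Assembling the blocks gives the Jordan form J above.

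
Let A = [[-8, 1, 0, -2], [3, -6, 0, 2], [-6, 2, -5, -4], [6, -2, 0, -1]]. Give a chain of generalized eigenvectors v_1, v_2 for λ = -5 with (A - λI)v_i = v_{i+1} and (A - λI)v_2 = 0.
v_1 = [[0, 1, 0, 0]]^T, v_2 = [[1, -1, 2, -2]]^T

We seek v_1 ∈ ker((A + 5I)^2) \ ker(A + 5I), then set v_{i+1} = (A + 5I) v_i.

One such chain is v_1 = [[0, 1, 0, 0]]^T, v_2 = [[1, -1, 2, -2]]^T. Check: (A + 5I) v_2 = [[0, 0, 0, 0]]^T = 0.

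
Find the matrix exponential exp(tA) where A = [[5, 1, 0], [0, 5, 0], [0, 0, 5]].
e^{tA} = [[e^{5*t}, t*e^{5*t}, 0], [0, e^{5*t}, 0], [0, 0, e^{5*t}]]

A has Jordan form J = [[5, 1, 0], [0, 5, 0], [0, 0, 5]] with A = PJP^{-1}, so e^{tA} = P e^{tJ} P^{-1}.

For a Jordan block J_k(λ), e^{tJ_k(λ)} = e^{λt} · (I + tN + t^2 N^2/2! + ... + t^{k-1} N^{k-1}/(k-1)!) where N is the nilpotent superdiagonal part.

Assembling the blocks and conjugating back gives the entries of e^{tA} as shown above.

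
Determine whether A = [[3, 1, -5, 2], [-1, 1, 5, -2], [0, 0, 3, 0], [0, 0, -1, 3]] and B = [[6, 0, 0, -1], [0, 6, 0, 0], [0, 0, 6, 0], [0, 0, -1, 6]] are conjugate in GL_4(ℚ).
No.

trace(A) = 10 but trace(B) = 24. The trace is a similarity invariant, so A and B are not similar.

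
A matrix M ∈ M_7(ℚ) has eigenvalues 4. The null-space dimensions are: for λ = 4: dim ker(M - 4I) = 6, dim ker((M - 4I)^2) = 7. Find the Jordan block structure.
λ = 4: successive nullity increments [6, 1] count blocks of size ≥ k; block sizes are [2, 1, 1, 1, 1, 1].

Jordan blocks: (4, 2), (4, 1), (4, 1), (4, 1), (4, 1), (4, 1)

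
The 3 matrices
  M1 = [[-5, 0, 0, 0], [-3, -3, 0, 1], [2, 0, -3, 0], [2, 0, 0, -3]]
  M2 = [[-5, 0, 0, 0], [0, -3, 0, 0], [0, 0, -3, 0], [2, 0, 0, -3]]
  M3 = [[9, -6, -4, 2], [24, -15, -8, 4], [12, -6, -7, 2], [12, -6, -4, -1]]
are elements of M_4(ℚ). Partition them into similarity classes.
Characteristic polynomials: χ_{M1} = (x + 3)^3(x + 5), χ_{M2} = (x + 3)^3(x + 5), χ_{M3} = (x + 3)^3(x + 5).

{M1}: invariant factors x + 3, (x + 3)^2(x + 5).

{M2, M3}: invariant factors x + 3, x + 3, (x + 3)(x + 5).

Matrices are similar if and only if their invariant-factor lists agree; the partition into similarity classes is {M1}, {M2, M3}.

2 classes: {M1}, {M2, M3}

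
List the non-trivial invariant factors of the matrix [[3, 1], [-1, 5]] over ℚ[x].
The Jordan structure of A has elementary divisors (x - 4)^2. Arranging the block sizes at each eigenvalue in decreasing order and taking row products gives the invariant factors.

Invariant factors (smallest first, each dividing the next): (x - 4)^2.

Check: the last factor (x - 4)^2 is the minimal polynomial, and the product (x - 4)^2 is the characteristic polynomial.

(x - 4)^2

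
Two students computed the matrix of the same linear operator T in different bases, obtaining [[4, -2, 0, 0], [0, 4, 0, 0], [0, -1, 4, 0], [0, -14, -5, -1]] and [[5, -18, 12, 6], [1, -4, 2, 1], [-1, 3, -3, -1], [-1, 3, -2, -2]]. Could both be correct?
No.

trace(A) = 11 but trace(B) = -4. The trace is a similarity invariant, so A and B are not similar.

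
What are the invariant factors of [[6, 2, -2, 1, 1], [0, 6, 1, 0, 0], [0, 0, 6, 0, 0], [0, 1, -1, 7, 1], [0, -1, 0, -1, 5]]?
(x - 6)^2, (x - 6)^3

The Jordan structure of A has elementary divisors (x - 6)^3, (x - 6)^2. Arranging the block sizes at each eigenvalue in decreasing order and taking row products gives the invariant factors.

Invariant factors (smallest first, each dividing the next): (x - 6)^2, (x - 6)^3.

Check: the last factor (x - 6)^3 is the minimal polynomial, and the product (x - 6)^5 is the characteristic polynomial.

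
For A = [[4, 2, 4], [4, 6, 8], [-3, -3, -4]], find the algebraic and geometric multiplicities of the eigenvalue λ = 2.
The characteristic polynomial is (x - 2)^3, so the factor x - 2 appears with exponent 3: the algebraic multiplicity is 3.

rank(A - 2I) = 1, so the eigenspace has dimension 3 - 1 = 2: the geometric multiplicity is 2.

Since 2 < 3, A is not diagonalizable.

algebraic multiplicity 3, geometric multiplicity 2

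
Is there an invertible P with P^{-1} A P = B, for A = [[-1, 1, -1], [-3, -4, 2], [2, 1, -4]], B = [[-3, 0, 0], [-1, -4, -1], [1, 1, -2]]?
Both have characteristic polynomial (x + 3)^3, but the minimal polynomial of A is (x + 3)^3 while the minimal polynomial of B is (x + 3)^2. The minimal polynomial is a similarity invariant, so A and B are not similar.

No.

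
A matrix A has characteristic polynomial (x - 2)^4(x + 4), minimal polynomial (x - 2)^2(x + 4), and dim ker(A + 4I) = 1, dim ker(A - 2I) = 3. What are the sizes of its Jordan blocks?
Jordan blocks: (-4, 1), (2, 2), (2, 1), (2, 1)

λ = -4: algebraic multiplicity 1 (exponent in χ_A), largest block size 1 (exponent in m_A), 1 block (geometric multiplicity). This forces block sizes [1].
λ = 2: algebraic multiplicity 4 (exponent in χ_A), largest block size 2 (exponent in m_A), 3 blocks (geometric multiplicity). These force block sizes [2, 1, 1].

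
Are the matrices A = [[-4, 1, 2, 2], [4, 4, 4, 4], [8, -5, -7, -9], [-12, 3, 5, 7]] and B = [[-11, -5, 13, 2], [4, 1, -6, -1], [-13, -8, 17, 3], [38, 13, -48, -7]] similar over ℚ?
Yes.

Two matrices over a field are similar if and only if they have the same invariant factors.

Both A and B have characteristic polynomial (x - 2)^2(x + 2)^2 and minimal polynomial (x - 2)^2(x + 2)^2. Computing further, both have invariant factors (x - 2)^2(x + 2)^2. Hence A and B are similar.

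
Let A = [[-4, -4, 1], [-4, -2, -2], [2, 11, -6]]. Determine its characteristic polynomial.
xI - A = [[x + 4, 4, -1], [4, x + 2, 2], [-2, -11, x + 6]].

Expanding det(xI - A) along the first row:
det(xI - A) = + (x + 4)·det([[x + 2, 2], [-11, x + 6]]) - (4)·det([[4, 2], [-2, x + 6]]) + (-1)·det([[4, x + 2], [-2, -11]]).

Evaluating gives χ_A(x) = x^3 + 12x^2 + 48x + 64 = (x + 4)^3.

χ_A(x) = (x + 4)^3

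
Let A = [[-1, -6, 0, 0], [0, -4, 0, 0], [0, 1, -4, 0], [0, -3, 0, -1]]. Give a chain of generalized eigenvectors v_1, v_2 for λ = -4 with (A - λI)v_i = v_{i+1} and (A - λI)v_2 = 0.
We seek v_1 ∈ ker((A + 4I)^2) \ ker(A + 4I), then set v_{i+1} = (A + 4I) v_i.

One such chain is v_1 = [[2, 1, 0, 1]]^T, v_2 = [[0, 0, 1, 0]]^T. Check: (A + 4I) v_2 = [[0, 0, 0, 0]]^T = 0.

v_1 = [[2, 1, 0, 1]]^T, v_2 = [[0, 0, 1, 0]]^T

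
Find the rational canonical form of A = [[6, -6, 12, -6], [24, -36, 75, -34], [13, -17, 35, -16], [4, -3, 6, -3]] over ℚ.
R = [[0, 0, 0, -6], [1, 0, 0, 3], [0, 1, 0, 0], [0, 0, 1, 2]]

The invariant factors of A (the non-unit diagonal entries of the Smith normal form of xI - A over ℚ[x]) are (x - 2)(x^3 - 3), each dividing the next. The characteristic polynomial is their product, (x - 2)(x^3 - 3).

The rational canonical form is the block-diagonal matrix of companion matrices C(f_i):
R = [[0, 0, 0, -6], [1, 0, 0, 3], [0, 1, 0, 0], [0, 0, 1, 2]].

Note the characteristic polynomial does not split into linear factors over ℚ, so A has no Jordan form over ℚ; the rational canonical form exists over any field.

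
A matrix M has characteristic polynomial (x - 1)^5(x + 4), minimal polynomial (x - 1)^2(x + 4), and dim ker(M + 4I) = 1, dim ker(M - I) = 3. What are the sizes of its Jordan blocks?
Jordan blocks: (-4, 1), (1, 2), (1, 2), (1, 1)

λ = -4: algebraic multiplicity 1 (exponent in χ_M), largest block size 1 (exponent in m_M), 1 block (geometric multiplicity). This forces block sizes [1].
λ = 1: algebraic multiplicity 5 (exponent in χ_M), largest block size 2 (exponent in m_M), 3 blocks (geometric multiplicity). These force block sizes [2, 2, 1].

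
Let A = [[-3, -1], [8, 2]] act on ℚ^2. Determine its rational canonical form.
R = [[0, -2], [1, -1]]

The invariant factors of A (the non-unit diagonal entries of the Smith normal form of xI - A over ℚ[x]) are x^2 + x + 2, each dividing the next. The characteristic polynomial is their product, x^2 + x + 2.

The rational canonical form is the block-diagonal matrix of companion matrices C(f_i):
R = [[0, -2], [1, -1]].

Note the characteristic polynomial does not split into linear factors over ℚ, so A has no Jordan form over ℚ; the rational canonical form exists over any field.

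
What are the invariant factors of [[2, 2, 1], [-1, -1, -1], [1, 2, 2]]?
x - 1, (x - 1)^2

The Jordan structure of A has elementary divisors (x - 1)^2, (x - 1). Arranging the block sizes at each eigenvalue in decreasing order and taking row products gives the invariant factors.

Invariant factors (smallest first, each dividing the next): x - 1, (x - 1)^2.

Check: the last factor (x - 1)^2 is the minimal polynomial, and the product (x - 1)^3 is the characteristic polynomial.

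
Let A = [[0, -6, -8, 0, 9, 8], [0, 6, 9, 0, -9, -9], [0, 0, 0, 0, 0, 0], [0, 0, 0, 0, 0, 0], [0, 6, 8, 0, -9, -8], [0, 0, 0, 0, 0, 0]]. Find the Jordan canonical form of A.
J = [[-3, 0, 0, 0, 0, 0], [0, 0, 1, 0, 0, 0], [0, 0, 0, 0, 0, 0], [0, 0, 0, 0, 0, 0], [0, 0, 0, 0, 0, 0], [0, 0, 0, 0, 0, 0]]

The characteristic polynomial is det(xI - A) = x^5(x + 3), so the eigenvalues are -3 (algebraic multiplicity 1), 0 (algebraic multiplicity 5).

For λ = -3: algebraic multiplicity 1 gives one 1×1 block.

For λ = 0: rank(A) = 2, rank(A^2) = 1. The eigenspace has dimension 6 - 2 = 4, so there are 4 Jordan blocks; the rank sequence gives block sizes [2, 1, 1, 1].

Assembling the blocks gives the Jordan form J above.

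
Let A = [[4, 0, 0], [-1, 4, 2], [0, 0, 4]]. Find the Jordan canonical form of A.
J = [[4, 1, 0], [0, 4, 0], [0, 0, 4]]

The characteristic polynomial is det(xI - A) = (x - 4)^3, so the eigenvalues are 4 (algebraic multiplicity 3).

For λ = 4: rank(A - 4I) = 1, rank((A - 4I)^2) = 0. The eigenspace has dimension 3 - 1 = 2, so there are 2 Jordan blocks; the rank sequence gives block sizes [2, 1].

Assembling the blocks gives the Jordan form J above.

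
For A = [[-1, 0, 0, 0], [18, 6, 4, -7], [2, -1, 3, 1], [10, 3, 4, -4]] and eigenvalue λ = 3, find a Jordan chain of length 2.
We seek v_1 ∈ ker((A - 3I)^2) \ ker(A - 3I), then set v_{i+1} = (A - 3I) v_i.

One such chain is v_1 = [[0, -3, -1, -2]]^T, v_2 = [[0, 1, 1, 1]]^T. Check: (A - 3I) v_2 = [[0, 0, 0, 0]]^T = 0.

v_1 = [[0, -3, -1, -2]]^T, v_2 = [[0, 1, 1, 1]]^T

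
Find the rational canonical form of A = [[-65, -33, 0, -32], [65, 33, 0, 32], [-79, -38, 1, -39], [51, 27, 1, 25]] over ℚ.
The invariant factors of A (the non-unit diagonal entries of the Smith normal form of xI - A over ℚ[x]) are x(x - 2)(x + 4)^2, each dividing the next. The characteristic polynomial is their product, x(x - 2)(x + 4)^2.

The rational canonical form is the block-diagonal matrix of companion matrices C(f_i):
R = [[0, 0, 0, 0], [1, 0, 0, 32], [0, 1, 0, 0], [0, 0, 1, -6]].

R = [[0, 0, 0, 0], [1, 0, 0, 32], [0, 1, 0, 0], [0, 0, 1, -6]]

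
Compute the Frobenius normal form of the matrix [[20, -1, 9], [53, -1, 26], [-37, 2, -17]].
The invariant factors of A (the non-unit diagonal entries of the Smith normal form of xI - A over ℚ[x]) are (x - 3)(x - 2)(x + 3), each dividing the next. The characteristic polynomial is their product, (x - 3)(x - 2)(x + 3).

The rational canonical form is the block-diagonal matrix of companion matrices C(f_i):
R = [[0, 0, -18], [1, 0, 9], [0, 1, 2]].

R = [[0, 0, -18], [1, 0, 9], [0, 1, 2]]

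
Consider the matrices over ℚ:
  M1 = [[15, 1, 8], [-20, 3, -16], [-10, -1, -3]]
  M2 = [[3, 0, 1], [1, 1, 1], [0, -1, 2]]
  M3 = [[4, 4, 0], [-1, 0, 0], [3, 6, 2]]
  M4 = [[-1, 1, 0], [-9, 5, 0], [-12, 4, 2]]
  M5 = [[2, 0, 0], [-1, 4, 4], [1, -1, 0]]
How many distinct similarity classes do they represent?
Characteristic polynomials: χ_{M1} = (x - 5)^3, χ_{M2} = (x - 2)^3, χ_{M3} = (x - 2)^3, χ_{M4} = (x - 2)^3, χ_{M5} = (x - 2)^3.

{M1}: invariant factors x - 5, (x - 5)^2.

{M2, M5}: invariant factors (x - 2)^3.

{M3, M4}: invariant factors x - 2, (x - 2)^2.

Matrices are similar if and only if their invariant-factor lists agree; the partition into similarity classes is {M1}, {M2, M5}, {M3, M4}.

3 classes: {M1}, {M2, M5}, {M3, M4}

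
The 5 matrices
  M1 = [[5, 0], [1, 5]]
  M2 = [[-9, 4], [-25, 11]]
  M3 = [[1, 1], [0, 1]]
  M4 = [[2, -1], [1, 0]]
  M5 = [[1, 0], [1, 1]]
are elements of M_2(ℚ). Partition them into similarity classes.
Characteristic polynomials: χ_{M1} = (x - 5)^2, χ_{M2} = (x - 1)^2, χ_{M3} = (x - 1)^2, χ_{M4} = (x - 1)^2, χ_{M5} = (x - 1)^2.

{M1}: invariant factors (x - 5)^2.

{M2, M3, M4, M5}: invariant factors (x - 1)^2.

Matrices are similar if and only if their invariant-factor lists agree; the partition into similarity classes is {M1}, {M2, M3, M4, M5}.

2 classes: {M1}, {M2, M3, M4, M5}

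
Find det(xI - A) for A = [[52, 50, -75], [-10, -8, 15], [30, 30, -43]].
xI - A = [[x - 52, -50, 75], [10, x + 8, -15], [-30, -30, x + 43]].

Expanding det(xI - A) along the first row:
det(xI - A) = + (x - 52)·det([[x + 8, -15], [-30, x + 43]]) - (-50)·det([[10, -15], [-30, x + 43]]) + (75)·det([[10, x + 8], [-30, -30]]).

Evaluating gives χ_A(x) = x^3 - x^2 - 8x + 12 = (x - 2)^2(x + 3).

χ_A(x) = (x - 2)^2(x + 3)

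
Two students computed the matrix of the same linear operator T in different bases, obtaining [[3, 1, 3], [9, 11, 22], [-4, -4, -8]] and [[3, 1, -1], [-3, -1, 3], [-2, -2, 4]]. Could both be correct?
No.

Both have characteristic polynomial (x - 2)^3, but the minimal polynomial of A is (x - 2)^3 while the minimal polynomial of B is (x - 2)^2. The minimal polynomial is a similarity invariant, so A and B are not similar.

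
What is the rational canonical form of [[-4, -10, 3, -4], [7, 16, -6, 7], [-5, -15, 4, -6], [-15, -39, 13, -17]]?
The invariant factors of A (the non-unit diagonal entries of the Smith normal form of xI - A over ℚ[x]) are (x + 1)(x^3 - 2x - 3), each dividing the next. The characteristic polynomial is their product, (x + 1)(x^3 - 2x - 3).

The rational canonical form is the block-diagonal matrix of companion matrices C(f_i):
R = [[0, 0, 0, 3], [1, 0, 0, 5], [0, 1, 0, 2], [0, 0, 1, -1]].

Note the characteristic polynomial does not split into linear factors over ℚ, so A has no Jordan form over ℚ; the rational canonical form exists over any field.

R = [[0, 0, 0, 3], [1, 0, 0, 5], [0, 1, 0, 2], [0, 0, 1, -1]]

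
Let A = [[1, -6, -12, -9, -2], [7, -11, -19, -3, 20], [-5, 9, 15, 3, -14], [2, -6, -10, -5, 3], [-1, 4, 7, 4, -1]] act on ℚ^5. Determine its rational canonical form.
R = [[0, 0, 0, 0, 0], [1, 0, 0, 0, 2], [0, 1, 0, 0, 1], [0, 0, 1, 0, -1], [0, 0, 0, 1, -1]]

The invariant factors of A (the non-unit diagonal entries of the Smith normal form of xI - A over ℚ[x]) are x(x - 1)(x + 1)(x^2 + x + 2), each dividing the next. The characteristic polynomial is their product, x(x - 1)(x + 1)(x^2 + x + 2).

The rational canonical form is the block-diagonal matrix of companion matrices C(f_i):
R = [[0, 0, 0, 0, 0], [1, 0, 0, 0, 2], [0, 1, 0, 0, 1], [0, 0, 1, 0, -1], [0, 0, 0, 1, -1]].

Note the characteristic polynomial does not split into linear factors over ℚ, so A has no Jordan form over ℚ; the rational canonical form exists over any field.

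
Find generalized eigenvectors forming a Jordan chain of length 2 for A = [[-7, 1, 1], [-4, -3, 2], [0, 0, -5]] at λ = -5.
v_1 = [[1, 1, 0]]^T, v_2 = [[-1, -2, 0]]^T

We seek v_1 ∈ ker((A + 5I)^2) \ ker(A + 5I), then set v_{i+1} = (A + 5I) v_i.

One such chain is v_1 = [[1, 1, 0]]^T, v_2 = [[-1, -2, 0]]^T. Check: (A + 5I) v_2 = [[0, 0, 0]]^T = 0.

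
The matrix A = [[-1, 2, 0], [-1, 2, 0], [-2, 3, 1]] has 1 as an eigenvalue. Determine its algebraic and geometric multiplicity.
algebraic multiplicity 2, geometric multiplicity 1

The characteristic polynomial is x(x - 1)^2, so the factor x - 1 appears with exponent 2: the algebraic multiplicity is 2.

rank(A - I) = 2, so the eigenspace has dimension 3 - 2 = 1: the geometric multiplicity is 1.

Since 1 < 2, A is not diagonalizable.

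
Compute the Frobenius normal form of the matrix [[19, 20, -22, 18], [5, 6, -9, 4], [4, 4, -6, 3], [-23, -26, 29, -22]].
The invariant factors of A (the non-unit diagonal entries of the Smith normal form of xI - A over ℚ[x]) are (x + 3)(x^3 + x - 4), each dividing the next. The characteristic polynomial is their product, (x + 3)(x^3 + x - 4).

The rational canonical form is the block-diagonal matrix of companion matrices C(f_i):
R = [[0, 0, 0, 12], [1, 0, 0, 1], [0, 1, 0, -1], [0, 0, 1, -3]].

Note the characteristic polynomial does not split into linear factors over ℚ, so A has no Jordan form over ℚ; the rational canonical form exists over any field.

R = [[0, 0, 0, 12], [1, 0, 0, 1], [0, 1, 0, -1], [0, 0, 1, -3]]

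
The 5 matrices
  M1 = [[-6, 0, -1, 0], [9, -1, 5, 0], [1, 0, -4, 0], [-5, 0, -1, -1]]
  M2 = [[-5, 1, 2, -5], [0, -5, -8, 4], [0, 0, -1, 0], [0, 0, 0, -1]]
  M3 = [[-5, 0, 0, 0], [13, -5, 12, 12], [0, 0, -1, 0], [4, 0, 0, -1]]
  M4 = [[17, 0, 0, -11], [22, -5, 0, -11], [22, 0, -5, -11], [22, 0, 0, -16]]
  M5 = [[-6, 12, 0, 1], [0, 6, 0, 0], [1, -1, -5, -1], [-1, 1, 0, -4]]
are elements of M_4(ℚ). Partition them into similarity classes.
3 classes: {M1, M2, M3}, {M4}, {M5}

Characteristic polynomials: χ_{M1} = (x + 1)^2(x + 5)^2, χ_{M2} = (x + 1)^2(x + 5)^2, χ_{M3} = (x + 1)^2(x + 5)^2, χ_{M4} = (x - 6)(x + 5)^3, χ_{M5} = (x - 6)(x + 5)^3.

{M1, M2, M3}: invariant factors x + 1, (x + 1)(x + 5)^2.

{M4}: invariant factors x + 5, x + 5, (x - 6)(x + 5).

{M5}: invariant factors x + 5, (x - 6)(x + 5)^2.

Matrices are similar if and only if their invariant-factor lists agree; the partition into similarity classes is {M1, M2, M3}, {M4}, {M5}.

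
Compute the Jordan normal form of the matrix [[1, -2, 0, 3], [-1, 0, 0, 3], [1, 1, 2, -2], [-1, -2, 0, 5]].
J = [[2, 1, 0, 0], [0, 2, 0, 0], [0, 0, 2, 1], [0, 0, 0, 2]]

The characteristic polynomial is det(xI - A) = (x - 2)^4, so the eigenvalues are 2 (algebraic multiplicity 4).

For λ = 2: rank(A - 2I) = 2, rank((A - 2I)^2) = 0. The eigenspace has dimension 4 - 2 = 2, so there are 2 Jordan blocks; the rank sequence gives block sizes [2, 2].

Assembling the blocks gives the Jordan form J above.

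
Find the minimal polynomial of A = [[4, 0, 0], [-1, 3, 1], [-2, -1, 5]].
m_A(x) = (x - 4)^3

The characteristic polynomial factors as (x - 4)^3. The minimal polynomial is ∏(x - λ)^{k_λ} where k_λ is the size of the largest Jordan block at λ.

For λ = 4: rank(A - 4I) = 2, and the largest Jordan block has size 3 (the smallest k with rank((A - 4I)^k) = rank((A - 4I)^(k+1))).

So m_A(x) = (x - 4)^3.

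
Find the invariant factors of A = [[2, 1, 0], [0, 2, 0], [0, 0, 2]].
The Jordan structure of A has elementary divisors (x - 2)^2, (x - 2). Arranging the block sizes at each eigenvalue in decreasing order and taking row products gives the invariant factors.

Invariant factors (smallest first, each dividing the next): x - 2, (x - 2)^2.

Check: the last factor (x - 2)^2 is the minimal polynomial, and the product (x - 2)^3 is the characteristic polynomial.

x - 2, (x - 2)^2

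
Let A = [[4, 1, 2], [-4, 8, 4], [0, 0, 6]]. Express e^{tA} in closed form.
e^{tA} = [[(1 - 2*t)*e^{6*t}, t*e^{6*t}, 2*t*e^{6*t}], [-4*t*e^{6*t}, (2*t + 1)*e^{6*t}, 4*t*e^{6*t}], [0, 0, e^{6*t}]]

A has Jordan form J = [[6, 1, 0], [0, 6, 0], [0, 0, 6]] with A = PJP^{-1}, so e^{tA} = P e^{tJ} P^{-1}.

For a Jordan block J_k(λ), e^{tJ_k(λ)} = e^{λt} · (I + tN + t^2 N^2/2! + ... + t^{k-1} N^{k-1}/(k-1)!) where N is the nilpotent superdiagonal part.

Assembling the blocks and conjugating back gives the entries of e^{tA} as shown above.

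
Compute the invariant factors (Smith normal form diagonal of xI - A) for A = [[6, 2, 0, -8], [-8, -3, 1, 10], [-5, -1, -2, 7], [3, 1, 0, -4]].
x(x + 1)^3

The Jordan structure of A has elementary divisors (x + 1)^3, x. Arranging the block sizes at each eigenvalue in decreasing order and taking row products gives the invariant factors.

Invariant factors (smallest first, each dividing the next): x(x + 1)^3.

Check: the last factor x(x + 1)^3 is the minimal polynomial, and the product x(x + 1)^3 is the characteristic polynomial.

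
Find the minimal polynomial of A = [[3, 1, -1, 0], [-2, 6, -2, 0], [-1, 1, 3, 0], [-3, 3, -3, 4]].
The characteristic polynomial factors as (x - 4)^4. The minimal polynomial is ∏(x - λ)^{k_λ} where k_λ is the size of the largest Jordan block at λ.

For λ = 4: rank(A - 4I) = 1, and the largest Jordan block has size 2 (the smallest k with rank((A - 4I)^k) = rank((A - 4I)^(k+1))).

So m_A(x) = (x - 4)^2.

m_A(x) = (x - 4)^2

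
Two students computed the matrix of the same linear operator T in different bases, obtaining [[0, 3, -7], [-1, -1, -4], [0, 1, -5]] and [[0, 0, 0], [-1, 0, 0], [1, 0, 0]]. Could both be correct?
trace(A) = -6 but trace(B) = 0. The trace is a similarity invariant, so A and B are not similar.

No.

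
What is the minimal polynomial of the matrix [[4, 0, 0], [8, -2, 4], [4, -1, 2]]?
The characteristic polynomial factors as x^2(x - 4). The minimal polynomial is ∏(x - λ)^{k_λ} where k_λ is the size of the largest Jordan block at λ.

For λ = 0: rank(A) = 2, and the largest Jordan block has size 2 (the smallest k with rank(A^k) = rank(A^(k+1))).
For λ = 4: rank(A - 4I) = 2, and the largest Jordan block has size 1 (the smallest k with rank((A - 4I)^k) = rank((A - 4I)^(k+1))).

So m_A(x) = x^2(x - 4).

m_A(x) = x^2(x - 4)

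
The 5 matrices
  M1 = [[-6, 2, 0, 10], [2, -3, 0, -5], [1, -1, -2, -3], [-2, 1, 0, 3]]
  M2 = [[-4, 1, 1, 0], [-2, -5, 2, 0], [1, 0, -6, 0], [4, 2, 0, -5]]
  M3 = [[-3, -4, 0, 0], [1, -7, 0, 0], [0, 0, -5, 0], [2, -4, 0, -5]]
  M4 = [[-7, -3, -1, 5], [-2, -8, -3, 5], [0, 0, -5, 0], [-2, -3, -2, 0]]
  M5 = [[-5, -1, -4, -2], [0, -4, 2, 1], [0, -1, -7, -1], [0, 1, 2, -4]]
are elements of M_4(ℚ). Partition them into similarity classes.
3 classes: {M1}, {M2, M4, M5}, {M3}

Characteristic polynomials: χ_{M1} = (x + 2)^4, χ_{M2} = (x + 5)^4, χ_{M3} = (x + 5)^4, χ_{M4} = (x + 5)^4, χ_{M5} = (x + 5)^4.

{M1}: invariant factors (x + 2)^2, (x + 2)^2.

{M2, M4, M5}: invariant factors x + 5, (x + 5)^3.

{M3}: invariant factors x + 5, x + 5, (x + 5)^2.

Matrices are similar if and only if their invariant-factor lists agree; the partition into similarity classes is {M1}, {M2, M4, M5}, {M3}.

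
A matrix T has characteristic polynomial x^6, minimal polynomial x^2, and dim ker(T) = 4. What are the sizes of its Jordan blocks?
Jordan blocks: (0, 2), (0, 2), (0, 1), (0, 1)

λ = 0: algebraic multiplicity 6 (exponent in χ_T), largest block size 2 (exponent in m_T), 4 blocks (geometric multiplicity). These force block sizes [2, 2, 1, 1].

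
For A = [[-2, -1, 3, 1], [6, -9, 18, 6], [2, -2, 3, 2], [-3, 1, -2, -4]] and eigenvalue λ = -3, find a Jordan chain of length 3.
v_1 = [[1, 9, 3, -1]]^T, v_2 = [[0, 0, 0, 1]]^T, v_3 = [[1, 6, 2, -1]]^T

We seek v_1 ∈ ker((A + 3I)^3) \ ker((A + 3I)^2), then set v_{i+1} = (A + 3I) v_i.

One such chain is v_1 = [[1, 9, 3, -1]]^T, v_2 = [[0, 0, 0, 1]]^T, v_3 = [[1, 6, 2, -1]]^T. Check: (A + 3I) v_3 = [[0, 0, 0, 0]]^T = 0.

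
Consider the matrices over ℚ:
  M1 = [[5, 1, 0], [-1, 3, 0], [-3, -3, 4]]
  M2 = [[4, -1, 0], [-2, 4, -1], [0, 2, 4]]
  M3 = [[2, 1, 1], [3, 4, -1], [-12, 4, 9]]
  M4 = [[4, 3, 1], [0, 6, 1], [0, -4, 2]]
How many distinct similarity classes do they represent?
Characteristic polynomials: χ_{M1} = (x - 4)^3, χ_{M2} = (x - 4)^3, χ_{M3} = (x - 5)^3, χ_{M4} = (x - 4)^3.

{M1}: invariant factors x - 4, (x - 4)^2.

{M2, M4}: invariant factors (x - 4)^3.

{M3}: invariant factors x - 5, (x - 5)^2.

Matrices are similar if and only if their invariant-factor lists agree; the partition into similarity classes is {M1}, {M2, M4}, {M3}.

3 classes: {M1}, {M2, M4}, {M3}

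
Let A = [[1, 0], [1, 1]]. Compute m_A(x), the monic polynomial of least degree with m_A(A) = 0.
m_A(x) = (x - 1)^2

The characteristic polynomial factors as (x - 1)^2. The minimal polynomial is ∏(x - λ)^{k_λ} where k_λ is the size of the largest Jordan block at λ.

For λ = 1: rank(A - I) = 1, and the largest Jordan block has size 2 (the smallest k with rank((A - I)^k) = rank((A - I)^(k+1))).

So m_A(x) = (x - 1)^2.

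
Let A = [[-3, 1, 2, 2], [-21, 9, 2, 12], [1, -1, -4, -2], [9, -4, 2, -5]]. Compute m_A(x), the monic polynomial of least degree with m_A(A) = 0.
The characteristic polynomial factors as (x - 3)(x + 2)^3. The minimal polynomial is ∏(x - λ)^{k_λ} where k_λ is the size of the largest Jordan block at λ.

For λ = -2: rank(A + 2I) = 2, and the largest Jordan block has size 2 (the smallest k with rank((A + 2I)^k) = rank((A + 2I)^(k+1))).
For λ = 3: rank(A - 3I) = 3, and the largest Jordan block has size 1 (the smallest k with rank((A - 3I)^k) = rank((A - 3I)^(k+1))).

So m_A(x) = (x - 3)(x + 2)^2.

m_A(x) = (x - 3)(x + 2)^2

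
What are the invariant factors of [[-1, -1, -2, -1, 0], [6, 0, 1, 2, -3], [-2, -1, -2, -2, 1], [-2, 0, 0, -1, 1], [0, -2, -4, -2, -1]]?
The Jordan structure of A has elementary divisors (x + 1)^3, (x + 1)^2. Arranging the block sizes at each eigenvalue in decreasing order and taking row products gives the invariant factors.

Invariant factors (smallest first, each dividing the next): (x + 1)^2, (x + 1)^3.

Check: the last factor (x + 1)^3 is the minimal polynomial, and the product (x + 1)^5 is the characteristic polynomial.

(x + 1)^2, (x + 1)^3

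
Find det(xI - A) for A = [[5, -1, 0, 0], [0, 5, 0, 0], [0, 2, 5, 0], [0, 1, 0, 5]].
χ_A(x) = (x - 5)^4

xI - A = [[x - 5, 1, 0, 0], [0, x - 5, 0, 0], [0, -2, x - 5, 0], [0, -1, 0, x - 5]].

Expanding det(xI - A) along the first row:
det(xI - A) = + (x - 5)·det([[x - 5, 0, 0], [-2, x - 5, 0], [-1, 0, x - 5]]) - (1)·det([[0, 0, 0], [0, x - 5, 0], [0, 0, x - 5]]) + (0)·det([[0, x - 5, 0], [0, -2, 0], [0, -1, x - 5]]) - (0)·det([[0, x - 5, 0], [0, -2, x - 5], [0, -1, 0]]).

Evaluating gives χ_A(x) = x^4 - 20x^3 + 150x^2 - 500x + 625 = (x - 5)^4.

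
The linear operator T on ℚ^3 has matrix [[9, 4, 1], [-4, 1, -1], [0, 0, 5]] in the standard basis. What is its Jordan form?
The characteristic polynomial is det(xI - A) = (x - 5)^3, so the eigenvalues are 5 (algebraic multiplicity 3).

For λ = 5: rank(A - 5I) = 1, rank((A - 5I)^2) = 0. The eigenspace has dimension 3 - 1 = 2, so there are 2 Jordan blocks; the rank sequence gives block sizes [2, 1].

Assembling the blocks gives the Jordan form J above.

J = [[5, 1, 0], [0, 5, 0], [0, 0, 5]]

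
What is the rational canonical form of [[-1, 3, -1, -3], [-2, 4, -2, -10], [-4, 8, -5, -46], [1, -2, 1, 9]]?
R = [[0, 0, 0, 8], [1, 0, 0, -4], [0, 1, 0, -10], [0, 0, 1, 7]]

The invariant factors of A (the non-unit diagonal entries of the Smith normal form of xI - A over ℚ[x]) are (x - 2)(x - 1)(x^2 - 4x - 4), each dividing the next. The characteristic polynomial is their product, (x - 2)(x - 1)(x^2 - 4x - 4).

The rational canonical form is the block-diagonal matrix of companion matrices C(f_i):
R = [[0, 0, 0, 8], [1, 0, 0, -4], [0, 1, 0, -10], [0, 0, 1, 7]].

Note the characteristic polynomial does not split into linear factors over ℚ, so A has no Jordan form over ℚ; the rational canonical form exists over any field.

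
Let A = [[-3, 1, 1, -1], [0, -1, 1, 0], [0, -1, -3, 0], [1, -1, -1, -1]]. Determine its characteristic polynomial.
χ_A(x) = (x + 2)^4

xI - A = [[x + 3, -1, -1, 1], [0, x + 1, -1, 0], [0, 1, x + 3, 0], [-1, 1, 1, x + 1]].

Expanding det(xI - A) along the first row:
det(xI - A) = + (x + 3)·det([[x + 1, -1, 0], [1, x + 3, 0], [1, 1, x + 1]]) - (-1)·det([[0, -1, 0], [0, x + 3, 0], [-1, 1, x + 1]]) + (-1)·det([[0, x + 1, 0], [0, 1, 0], [-1, 1, x + 1]]) - (1)·det([[0, x + 1, -1], [0, 1, x + 3], [-1, 1, 1]]).

Evaluating gives χ_A(x) = x^4 + 8x^3 + 24x^2 + 32x + 16 = (x + 2)^4.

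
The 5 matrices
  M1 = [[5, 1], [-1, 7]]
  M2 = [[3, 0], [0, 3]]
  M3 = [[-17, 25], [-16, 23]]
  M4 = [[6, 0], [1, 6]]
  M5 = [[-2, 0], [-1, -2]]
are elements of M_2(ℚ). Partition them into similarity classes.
Characteristic polynomials: χ_{M1} = (x - 6)^2, χ_{M2} = (x - 3)^2, χ_{M3} = (x - 3)^2, χ_{M4} = (x - 6)^2, χ_{M5} = (x + 2)^2.

{M1, M4}: invariant factors (x - 6)^2.

{M2}: invariant factors x - 3, x - 3.

{M3}: invariant factors (x - 3)^2.

{M5}: invariant factors (x + 2)^2.

Matrices are similar if and only if their invariant-factor lists agree; the partition into similarity classes is {M1, M4}, {M2}, {M3}, {M5}.

4 classes: {M1, M4}, {M2}, {M3}, {M5}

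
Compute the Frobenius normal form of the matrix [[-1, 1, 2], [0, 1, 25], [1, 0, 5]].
The invariant factors of A (the non-unit diagonal entries of the Smith normal form of xI - A over ℚ[x]) are (x - 6)(x^2 + x + 3), each dividing the next. The characteristic polynomial is their product, (x - 6)(x^2 + x + 3).

The rational canonical form is the block-diagonal matrix of companion matrices C(f_i):
R = [[0, 0, 18], [1, 0, 3], [0, 1, 5]].

Note the characteristic polynomial does not split into linear factors over ℚ, so A has no Jordan form over ℚ; the rational canonical form exists over any field.

R = [[0, 0, 18], [1, 0, 3], [0, 1, 5]]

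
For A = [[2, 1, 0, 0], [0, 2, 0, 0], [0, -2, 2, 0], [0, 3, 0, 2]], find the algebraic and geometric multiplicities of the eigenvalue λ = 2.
The characteristic polynomial is (x - 2)^4, so the factor x - 2 appears with exponent 4: the algebraic multiplicity is 4.

rank(A - 2I) = 1, so the eigenspace has dimension 4 - 1 = 3: the geometric multiplicity is 3.

Since 3 < 4, A is not diagonalizable.

algebraic multiplicity 4, geometric multiplicity 3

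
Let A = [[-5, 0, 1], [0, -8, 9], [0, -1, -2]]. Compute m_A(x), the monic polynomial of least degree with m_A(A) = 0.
m_A(x) = (x + 5)^3

The characteristic polynomial factors as (x + 5)^3. The minimal polynomial is ∏(x - λ)^{k_λ} where k_λ is the size of the largest Jordan block at λ.

For λ = -5: rank(A + 5I) = 2, and the largest Jordan block has size 3 (the smallest k with rank((A + 5I)^k) = rank((A + 5I)^(k+1))).

So m_A(x) = (x + 5)^3.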